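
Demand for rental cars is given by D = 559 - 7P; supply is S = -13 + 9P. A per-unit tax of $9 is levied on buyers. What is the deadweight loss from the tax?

Deadweight loss = 159.46875

Pre-tax equilibrium: P* = 35.75, Q* = 308.75.
Tax on buyers shifts demand to D = 559 − 7(P + 9) = 496 - 7P.
496 - 7P = -13 + 9P gives seller price Ps = 31.8125; buyers pay Pb = 31.8125 + 9 = 40.8125.
New quantity: Q = 559 − 7(40.8125) = 273.3125.
DWL = ½ × 9 × (308.75 − 273.3125) = 159.46875.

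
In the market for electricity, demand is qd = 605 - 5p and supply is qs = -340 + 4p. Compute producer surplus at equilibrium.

Producer surplus = 800

Equilibrium: 605 - 5p = -340 + 4p gives p* = 105, q* = 80.
Supply starts at p = 85 (where qs = 0).
PS = ½(105 − 85)(80) = 800.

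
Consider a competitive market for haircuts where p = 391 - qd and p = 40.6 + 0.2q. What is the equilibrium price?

p* = 99

Set the two price expressions equal: 391 - q = 40.6 + 0.2q.
350.4 = 1.2q, so q* = 292.
p* = 391 − (1)(292) = 99.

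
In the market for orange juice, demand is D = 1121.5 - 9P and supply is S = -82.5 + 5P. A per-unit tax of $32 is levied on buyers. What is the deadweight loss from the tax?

Pre-tax equilibrium: P* = 86, Q* = 347.5.
Tax on buyers shifts demand to D = 1121.5 − 9(P + 32) = 833.5 - 9P.
833.5 - 9P = -82.5 + 5P gives seller price Ps = 458/7; buyers pay Pb = 458/7 + 32 = 682/7.
New quantity: Q = 1121.5 − 9(682/7) = 3425/14.
DWL = ½ × 32 × (347.5 − 3425/14) = 11520/7.

Deadweight loss = 11520/7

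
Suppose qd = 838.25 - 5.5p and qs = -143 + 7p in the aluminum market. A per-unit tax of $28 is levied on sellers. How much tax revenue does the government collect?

Tax revenue = 8967.28

Pre-tax equilibrium: p* = 78.5, q* = 406.5.
Tax on sellers shifts supply to qs = -143 + 7(p − 28) = -339 + 7p.
838.25 - 5.5p = -339 + 7p gives buyer price pb = 94.18; sellers receive ps = 94.18 − 28 = 66.18.
New quantity: q = 838.25 − 5.5(94.18) = 320.26.
Revenue = 28 × 320.26 = 8967.28.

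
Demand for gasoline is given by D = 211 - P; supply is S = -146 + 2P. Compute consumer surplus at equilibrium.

Equilibrium: 211 - P = -146 + 2P gives P* = 119, Q* = 92.
Demand choke price (D = 0): P = 211.
CS = ½(211 − 119)(92) = 4232.

Consumer surplus = 4232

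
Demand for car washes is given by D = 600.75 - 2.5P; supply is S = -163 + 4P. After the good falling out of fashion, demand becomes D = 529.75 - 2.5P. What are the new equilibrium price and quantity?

Original equilibrium: P* = 117.5, Q* = 307.
New equilibrium: 529.75 - 2.5P = -163 + 4P, so 692.75 = 6.5P and P' = 2771/26; Q' = 529.75 − 2.5(2771/26) = 3423/13.

P' = 2771/26, Q' = 3423/13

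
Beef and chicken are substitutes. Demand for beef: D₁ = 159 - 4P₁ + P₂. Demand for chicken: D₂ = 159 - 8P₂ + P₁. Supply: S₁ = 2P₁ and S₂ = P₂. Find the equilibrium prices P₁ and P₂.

P₁ = 30, P₂ = 21

Market 1: 159 - 4P₁ + P₂ = 2P₁ → 6P₁ - P₂ = 159.
Market 2: 9P₂ - P₁ = 159.
Eliminating P₂: 9×(1) + 1×(2) gives 53P₁ = 1590, so P₁ = 30.
Back-substitute into (2): P₂ = (159 + 1×30) / 9 = 21.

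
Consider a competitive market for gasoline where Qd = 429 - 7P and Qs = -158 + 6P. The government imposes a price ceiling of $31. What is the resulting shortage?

Shortage = 184

Equilibrium price would be P* = 587/13, so the ceiling at 31 binds.
At P = 31: Qd = 429 − 7(31) = 212, Qs = -158 + 6(31) = 28.
Shortage = 212 − 28 = 184.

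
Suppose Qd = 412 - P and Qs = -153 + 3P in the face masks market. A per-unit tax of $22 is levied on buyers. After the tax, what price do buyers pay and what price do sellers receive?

Pre-tax equilibrium: P* = 141.25, Q* = 270.75.
Tax on buyers shifts demand to Qd = 412 − 1(P + 22) = 390 - P.
390 - P = -153 + 3P gives seller price Ps = 135.75; buyers pay Pb = 135.75 + 22 = 157.75.
New quantity: Q = 412 − 1(157.75) = 254.25.

Buyers pay $157.75, sellers receive $135.75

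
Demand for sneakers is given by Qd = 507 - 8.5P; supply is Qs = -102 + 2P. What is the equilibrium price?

Set Qd = Qs: 507 - 8.5P = -102 + 2P.
609 = 10.5P, so P* = 58.
Q* = 507 − 8.5(58) = 14.

P* = 58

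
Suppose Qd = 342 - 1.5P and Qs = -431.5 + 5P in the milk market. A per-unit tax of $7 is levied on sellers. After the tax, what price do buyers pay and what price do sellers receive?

Pre-tax equilibrium: P* = 119, Q* = 163.5.
Tax on sellers shifts supply to Qs = -431.5 + 5(P − 7) = -466.5 + 5P.
342 - 1.5P = -466.5 + 5P gives buyer price Pb = 1617/13; sellers receive Ps = 1617/13 − 7 = 1526/13.
New quantity: Q = 342 − 1.5(1617/13) = 4041/26.

Buyers pay 1617/13, sellers receive 1526/13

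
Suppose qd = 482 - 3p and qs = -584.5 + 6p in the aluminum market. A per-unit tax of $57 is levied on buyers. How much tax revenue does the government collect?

Tax revenue = 712.5

Pre-tax equilibrium: p* = 118.5, q* = 126.5.
Tax on buyers shifts demand to qd = 482 − 3(p + 57) = 311 - 3p.
311 - 3p = -584.5 + 6p gives seller price ps = 99.5; buyers pay pb = 99.5 + 57 = 156.5.
New quantity: q = 482 − 3(156.5) = 12.5.
Revenue = 57 × 12.5 = 712.5.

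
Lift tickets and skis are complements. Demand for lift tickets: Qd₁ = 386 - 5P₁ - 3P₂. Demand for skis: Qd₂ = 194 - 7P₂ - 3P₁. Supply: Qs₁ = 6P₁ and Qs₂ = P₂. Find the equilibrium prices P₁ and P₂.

P₁ = 2506/79, P₂ = 976/79

Market 1: 386 - 5P₁ - 3P₂ = 6P₁ → 11P₁ + 3P₂ = 386.
Market 2: 8P₂ + 3P₁ = 194.
Eliminating P₂: 8×(1) − 3×(2) gives 79P₁ = 2506, so P₁ = 2506/79.
Back-substitute into (2): P₂ = (194 − 3×2506/79) / 8 = 976/79.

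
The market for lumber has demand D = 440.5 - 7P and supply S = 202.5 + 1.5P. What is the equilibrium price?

Set D = S: 440.5 - 7P = 202.5 + 1.5P.
238 = 8.5P, so P* = 28.
Q* = 440.5 − 7(28) = 244.5.

P* = 28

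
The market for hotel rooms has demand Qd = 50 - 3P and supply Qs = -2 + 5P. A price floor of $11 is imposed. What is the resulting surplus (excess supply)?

Surplus = 36

Equilibrium price would be P* = 6.5, so the floor at 11 binds.
At P = 11: Qd = 17, Qs = 53.
Surplus = 53 − 17 = 36.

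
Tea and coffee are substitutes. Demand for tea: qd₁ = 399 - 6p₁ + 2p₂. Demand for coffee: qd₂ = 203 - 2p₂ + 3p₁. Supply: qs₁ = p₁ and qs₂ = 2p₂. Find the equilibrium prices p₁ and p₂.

p₁ = 91, p₂ = 119

Market 1: 399 - 6p₁ + 2p₂ = p₁ → 7p₁ - 2p₂ = 399.
Market 2: 4p₂ - 3p₁ = 203.
Eliminating p₂: 4×(1) + 2×(2) gives 22p₁ = 2002, so p₁ = 91.
Back-substitute into (2): p₂ = (203 + 3×91) / 4 = 119.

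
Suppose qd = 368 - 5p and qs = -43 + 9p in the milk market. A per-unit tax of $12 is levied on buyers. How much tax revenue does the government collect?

Pre-tax equilibrium: p* = 411/14, q* = 3097/14.
Tax on buyers shifts demand to qd = 368 − 5(p + 12) = 308 - 5p.
308 - 5p = -43 + 9p gives seller price ps = 351/14; buyers pay pb = 351/14 + 12 = 519/14.
New quantity: q = 368 − 5(519/14) = 2557/14.
Revenue = 12 × 2557/14 = 15342/7.

Tax revenue = 15342/7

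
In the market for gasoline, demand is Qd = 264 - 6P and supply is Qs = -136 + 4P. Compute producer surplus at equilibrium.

Producer surplus = 72

Equilibrium: 264 - 6P = -136 + 4P gives P* = 40, Q* = 24.
Supply starts at P = 34 (where Qs = 0).
PS = ½(40 − 34)(24) = 72.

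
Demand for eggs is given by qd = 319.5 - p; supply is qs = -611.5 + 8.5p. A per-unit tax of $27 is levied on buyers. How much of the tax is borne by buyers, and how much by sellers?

Buyers bear 459/19, sellers bear 54/19

Pre-tax equilibrium: p* = 98, q* = 221.5.
Tax on buyers shifts demand to qd = 319.5 − 1(p + 27) = 292.5 - p.
292.5 - p = -611.5 + 8.5p gives seller price ps = 1808/19; buyers pay pb = 1808/19 + 27 = 2321/19.
New quantity: q = 319.5 − 1(2321/19) = 7499/38.
Buyer burden = 2321/19 − 98 = 459/19; seller burden = 98 − 1808/19 = 54/19.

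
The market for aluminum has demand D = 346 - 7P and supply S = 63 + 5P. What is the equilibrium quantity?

Set D = S: 346 - 7P = 63 + 5P.
283 = 12P, so P* = 283/12.
Q* = 346 − 7(283/12) = 2171/12.

Q* = 2171/12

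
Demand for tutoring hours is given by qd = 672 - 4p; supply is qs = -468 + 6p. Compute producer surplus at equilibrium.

Producer surplus = 3888

Equilibrium: 672 - 4p = -468 + 6p gives p* = 114, q* = 216.
Supply starts at p = 78 (where qs = 0).
PS = ½(114 − 78)(216) = 3888.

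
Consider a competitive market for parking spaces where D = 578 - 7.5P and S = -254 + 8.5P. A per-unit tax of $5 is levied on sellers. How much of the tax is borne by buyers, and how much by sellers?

Pre-tax equilibrium: P* = 52, Q* = 188.
Tax on sellers shifts supply to S = -254 + 8.5(P − 5) = -296.5 + 8.5P.
578 - 7.5P = -296.5 + 8.5P gives buyer price Pb = 54.65625; sellers receive Ps = 54.65625 − 5 = 49.65625.
New quantity: Q = 578 − 7.5(54.65625) = 168.078125.
Buyer burden = 54.65625 − 52 = 2.65625; seller burden = 52 − 49.65625 = 2.34375.

Buyers bear $2.65625, sellers bear $2.34375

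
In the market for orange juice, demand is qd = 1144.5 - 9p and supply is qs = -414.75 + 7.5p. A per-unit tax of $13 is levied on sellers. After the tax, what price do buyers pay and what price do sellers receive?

Pre-tax equilibrium: p* = 94.5, q* = 294.
Tax on sellers shifts supply to qs = -414.75 + 7.5(p − 13) = -512.25 + 7.5p.
1144.5 - 9p = -512.25 + 7.5p gives buyer price pb = 2209/22; sellers receive ps = 2209/22 − 13 = 1923/22.
New quantity: q = 1144.5 − 9(2209/22) = 2649/11.

Buyers pay 2209/22, sellers receive 1923/22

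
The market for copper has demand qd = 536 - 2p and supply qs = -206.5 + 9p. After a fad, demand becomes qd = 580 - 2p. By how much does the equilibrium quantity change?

Δq = 36

Original equilibrium: p* = 67.5, q* = 401.
New equilibrium: 580 - 2p = -206.5 + 9p, so 786.5 = 11p and p' = 71.5; q' = 580 − 2(71.5) = 437.
Change in quantity: 437 − 401 = 36.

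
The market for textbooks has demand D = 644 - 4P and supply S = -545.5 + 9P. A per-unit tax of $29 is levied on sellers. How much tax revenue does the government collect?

Pre-tax equilibrium: P* = 91.5, Q* = 278.
Tax on sellers shifts supply to S = -545.5 + 9(P − 29) = -806.5 + 9P.
644 - 4P = -806.5 + 9P gives buyer price Pb = 2901/26; sellers receive Ps = 2901/26 − 29 = 2147/26.
New quantity: Q = 644 − 4(2901/26) = 2570/13.
Revenue = 29 × 2570/13 = 74530/13.

Tax revenue = 74530/13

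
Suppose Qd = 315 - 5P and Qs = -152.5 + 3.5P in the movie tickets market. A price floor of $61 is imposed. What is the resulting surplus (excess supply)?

Surplus = 51

Equilibrium price would be P* = 55, so the floor at 61 binds.
At P = 61: Qd = 10, Qs = 61.
Surplus = 61 − 10 = 51.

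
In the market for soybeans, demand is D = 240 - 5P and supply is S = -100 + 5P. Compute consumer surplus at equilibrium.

Consumer surplus = 490

Equilibrium: 240 - 5P = -100 + 5P gives P* = 34, Q* = 70.
Demand choke price (D = 0): P = 48.
CS = ½(48 − 34)(70) = 490.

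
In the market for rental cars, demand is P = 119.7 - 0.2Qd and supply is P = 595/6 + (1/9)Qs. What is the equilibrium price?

P* = 106.5

Set the two price expressions equal: 119.7 - 0.2Q = 595/6 + (1/9)Q.
308/15 = (14/45)Q, so Q* = 66.
P* = 119.7 − (0.2)(66) = 106.5.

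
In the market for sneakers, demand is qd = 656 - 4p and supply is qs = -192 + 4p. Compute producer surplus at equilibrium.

Producer surplus = 6728

Equilibrium: 656 - 4p = -192 + 4p gives p* = 106, q* = 232.
Supply starts at p = 48 (where qs = 0).
PS = ½(106 − 48)(232) = 6728.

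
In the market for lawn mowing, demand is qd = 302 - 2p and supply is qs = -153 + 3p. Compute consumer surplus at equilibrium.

Equilibrium: 302 - 2p = -153 + 3p gives p* = 91, q* = 120.
Demand choke price (qd = 0): p = 151.
CS = ½(151 − 91)(120) = 3600.

Consumer surplus = 3600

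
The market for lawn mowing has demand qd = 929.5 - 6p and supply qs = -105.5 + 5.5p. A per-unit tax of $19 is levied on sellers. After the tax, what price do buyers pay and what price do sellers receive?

Pre-tax equilibrium: p* = 90, q* = 389.5.
Tax on sellers shifts supply to qs = -105.5 + 5.5(p − 19) = -210 + 5.5p.
929.5 - 6p = -210 + 5.5p gives buyer price pb = 2279/23; sellers receive ps = 2279/23 − 19 = 1842/23.
New quantity: q = 929.5 − 6(2279/23) = 15409/46.

Buyers pay 2279/23, sellers receive 1842/23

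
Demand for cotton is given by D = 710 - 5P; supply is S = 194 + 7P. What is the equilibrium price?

Set D = S: 710 - 5P = 194 + 7P.
516 = 12P, so P* = 43.
Q* = 710 − 5(43) = 495.

P* = 43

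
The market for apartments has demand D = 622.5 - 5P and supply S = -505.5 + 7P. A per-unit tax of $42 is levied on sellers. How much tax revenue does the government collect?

Tax revenue = 1260

Pre-tax equilibrium: P* = 94, Q* = 152.5.
Tax on sellers shifts supply to S = -505.5 + 7(P − 42) = -799.5 + 7P.
622.5 - 5P = -799.5 + 7P gives buyer price Pb = 118.5; sellers receive Ps = 118.5 − 42 = 76.5.
New quantity: Q = 622.5 − 5(118.5) = 30.
Revenue = 42 × 30 = 1260.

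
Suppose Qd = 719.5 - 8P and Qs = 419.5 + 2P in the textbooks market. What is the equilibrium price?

P* = 30

Set Qd = Qs: 719.5 - 8P = 419.5 + 2P.
300 = 10P, so P* = 30.
Q* = 719.5 − 8(30) = 479.5.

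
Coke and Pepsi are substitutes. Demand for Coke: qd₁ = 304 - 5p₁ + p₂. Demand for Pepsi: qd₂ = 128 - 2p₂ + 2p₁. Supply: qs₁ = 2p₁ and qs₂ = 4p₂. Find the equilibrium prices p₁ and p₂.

Market 1: 304 - 5p₁ + p₂ = 2p₁ → 7p₁ - p₂ = 304.
Market 2: 6p₂ - 2p₁ = 128.
Eliminating p₂: 6×(1) + 1×(2) gives 40p₁ = 1952, so p₁ = 48.8.
Back-substitute into (2): p₂ = (128 + 2×48.8) / 6 = 37.6.

p₁ = 48.8, p₂ = 37.6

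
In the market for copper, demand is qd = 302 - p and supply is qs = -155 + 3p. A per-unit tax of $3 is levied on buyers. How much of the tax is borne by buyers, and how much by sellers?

Buyers bear $2.25, sellers bear $0.75

Pre-tax equilibrium: p* = 114.25, q* = 187.75.
Tax on buyers shifts demand to qd = 302 − 1(p + 3) = 299 - p.
299 - p = -155 + 3p gives seller price ps = 113.5; buyers pay pb = 113.5 + 3 = 116.5.
New quantity: q = 302 − 1(116.5) = 185.5.
Buyer burden = 116.5 − 114.25 = 2.25; seller burden = 114.25 − 113.5 = 0.75.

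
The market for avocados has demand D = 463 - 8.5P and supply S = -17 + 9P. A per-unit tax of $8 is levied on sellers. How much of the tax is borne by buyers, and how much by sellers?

Buyers bear 144/35, sellers bear 136/35

Pre-tax equilibrium: P* = 192/7, Q* = 1609/7.
Tax on sellers shifts supply to S = -17 + 9(P − 8) = -89 + 9P.
463 - 8.5P = -89 + 9P gives buyer price Pb = 1104/35; sellers receive Ps = 1104/35 − 8 = 824/35.
New quantity: Q = 463 − 8.5(1104/35) = 6821/35.
Buyer burden = 1104/35 − 192/7 = 144/35; seller burden = 192/7 − 824/35 = 136/35.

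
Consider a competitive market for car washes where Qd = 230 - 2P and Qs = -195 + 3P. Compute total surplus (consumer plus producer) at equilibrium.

Equilibrium: 230 - 2P = -195 + 3P gives P* = 85, Q* = 60.
Demand choke price: P = 115; supply starts at P = 65.
CS = ½(115 − 85)(60) = 900; PS = ½(85 − 65)(60) = 600.

Total surplus = 1500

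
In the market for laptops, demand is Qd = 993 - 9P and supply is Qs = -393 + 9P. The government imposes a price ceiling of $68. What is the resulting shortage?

Equilibrium price would be P* = 77, so the ceiling at 68 binds.
At P = 68: Qd = 993 − 9(68) = 381, Qs = -393 + 9(68) = 219.
Shortage = 381 − 219 = 162.

Shortage = 162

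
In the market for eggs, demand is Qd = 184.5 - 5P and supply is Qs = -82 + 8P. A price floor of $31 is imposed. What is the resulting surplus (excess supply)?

Surplus = 136.5

Equilibrium price would be P* = 20.5, so the floor at 31 binds.
At P = 31: Qd = 29.5, Qs = 166.
Surplus = 166 − 29.5 = 136.5.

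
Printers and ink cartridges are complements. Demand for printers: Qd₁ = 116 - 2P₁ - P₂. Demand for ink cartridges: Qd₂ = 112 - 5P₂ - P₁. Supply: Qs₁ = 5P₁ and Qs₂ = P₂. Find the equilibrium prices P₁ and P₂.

Market 1: 116 - 2P₁ - P₂ = 5P₁ → 7P₁ + P₂ = 116.
Market 2: 6P₂ + P₁ = 112.
Eliminating P₂: 6×(1) − 1×(2) gives 41P₁ = 584, so P₁ = 584/41.
Back-substitute into (2): P₂ = (112 − 1×584/41) / 6 = 668/41.

P₁ = 584/41, P₂ = 668/41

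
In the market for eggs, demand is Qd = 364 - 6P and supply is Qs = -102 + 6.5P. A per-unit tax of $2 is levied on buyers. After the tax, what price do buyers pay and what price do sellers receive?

Buyers pay $38.32, sellers receive $36.32

Pre-tax equilibrium: P* = 37.28, Q* = 140.32.
Tax on buyers shifts demand to Qd = 364 − 6(P + 2) = 352 - 6P.
352 - 6P = -102 + 6.5P gives seller price Ps = 36.32; buyers pay Pb = 36.32 + 2 = 38.32.
New quantity: Q = 364 − 6(38.32) = 134.08.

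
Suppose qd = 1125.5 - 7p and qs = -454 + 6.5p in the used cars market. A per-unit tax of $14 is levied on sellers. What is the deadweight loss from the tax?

Deadweight loss = 8918/27

Pre-tax equilibrium: p* = 117, q* = 306.5.
Tax on sellers shifts supply to qs = -454 + 6.5(p − 14) = -545 + 6.5p.
1125.5 - 7p = -545 + 6.5p gives buyer price pb = 3341/27; sellers receive ps = 3341/27 − 14 = 2963/27.
New quantity: q = 1125.5 − 7(3341/27) = 14003/54.
DWL = ½ × 14 × (306.5 − 14003/54) = 8918/27.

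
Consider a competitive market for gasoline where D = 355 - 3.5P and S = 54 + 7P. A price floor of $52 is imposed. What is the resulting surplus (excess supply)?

Surplus = 245

Equilibrium price would be P* = 86/3, so the floor at 52 binds.
At P = 52: D = 173, S = 418.
Surplus = 418 − 173 = 245.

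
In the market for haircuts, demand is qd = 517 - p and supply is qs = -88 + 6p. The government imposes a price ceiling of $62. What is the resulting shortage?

Shortage = 171

Equilibrium price would be p* = 605/7, so the ceiling at 62 binds.
At p = 62: qd = 517 − 1(62) = 455, qs = -88 + 6(62) = 284.
Shortage = 455 − 284 = 171.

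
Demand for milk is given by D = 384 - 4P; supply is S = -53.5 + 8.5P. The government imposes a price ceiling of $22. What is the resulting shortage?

Equilibrium price would be P* = 35, so the ceiling at 22 binds.
At P = 22: D = 384 − 4(22) = 296, S = -53.5 + 8.5(22) = 133.5.
Shortage = 296 − 133.5 = 162.5.

Shortage = 162.5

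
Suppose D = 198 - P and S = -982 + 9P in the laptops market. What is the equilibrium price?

Set D = S: 198 - P = -982 + 9P.
1180 = 10P, so P* = 118.
Q* = 198 − 1(118) = 80.

P* = 118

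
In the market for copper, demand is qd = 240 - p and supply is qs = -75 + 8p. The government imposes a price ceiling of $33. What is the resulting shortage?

Shortage = 18

Equilibrium price would be p* = 35, so the ceiling at 33 binds.
At p = 33: qd = 240 − 1(33) = 207, qs = -75 + 8(33) = 189.
Shortage = 207 − 189 = 18.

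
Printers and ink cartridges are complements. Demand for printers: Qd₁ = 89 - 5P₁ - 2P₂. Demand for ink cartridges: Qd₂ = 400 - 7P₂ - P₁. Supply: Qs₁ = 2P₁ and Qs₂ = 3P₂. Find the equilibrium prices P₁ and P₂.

Market 1: 89 - 5P₁ - 2P₂ = 2P₁ → 7P₁ + 2P₂ = 89.
Market 2: 10P₂ + P₁ = 400.
Eliminating P₂: 10×(1) − 2×(2) gives 68P₁ = 90, so P₁ = 45/34.
Back-substitute into (2): P₂ = (400 − 1×45/34) / 10 = 2711/68.

P₁ = 45/34, P₂ = 2711/68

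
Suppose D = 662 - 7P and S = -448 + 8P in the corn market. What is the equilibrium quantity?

Set D = S: 662 - 7P = -448 + 8P.
1110 = 15P, so P* = 74.
Q* = 662 − 7(74) = 144.

Q* = 144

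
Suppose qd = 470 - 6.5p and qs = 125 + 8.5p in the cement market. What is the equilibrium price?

Set qd = qs: 470 - 6.5p = 125 + 8.5p.
345 = 15p, so p* = 23.
q* = 470 − 6.5(23) = 320.5.

p* = 23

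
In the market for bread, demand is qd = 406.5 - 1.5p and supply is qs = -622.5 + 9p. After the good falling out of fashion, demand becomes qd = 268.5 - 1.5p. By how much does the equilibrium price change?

Original equilibrium: p* = 98, q* = 259.5.
New equilibrium: 268.5 - 1.5p = -622.5 + 9p, so 891 = 10.5p and p' = 594/7; q' = 268.5 − 1.5(594/7) = 1977/14.
Change in price: 594/7 − 98 = -92/7.

Δp = -92/7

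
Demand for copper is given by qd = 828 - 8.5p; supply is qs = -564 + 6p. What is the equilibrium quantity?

q* = 12

Set qd = qs: 828 - 8.5p = -564 + 6p.
1392 = 14.5p, so p* = 96.
q* = 828 − 8.5(96) = 12.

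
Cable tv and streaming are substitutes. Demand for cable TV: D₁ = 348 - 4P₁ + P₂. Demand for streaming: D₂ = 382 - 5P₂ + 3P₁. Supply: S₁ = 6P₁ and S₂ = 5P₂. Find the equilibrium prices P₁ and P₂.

P₁ = 3862/97, P₂ = 4864/97

Market 1: 348 - 4P₁ + P₂ = 6P₁ → 10P₁ - P₂ = 348.
Market 2: 10P₂ - 3P₁ = 382.
Eliminating P₂: 10×(1) + 1×(2) gives 97P₁ = 3862, so P₁ = 3862/97.
Back-substitute into (2): P₂ = (382 + 3×3862/97) / 10 = 4864/97.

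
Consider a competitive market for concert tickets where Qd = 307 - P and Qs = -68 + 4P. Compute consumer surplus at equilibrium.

Equilibrium: 307 - P = -68 + 4P gives P* = 75, Q* = 232.
Demand choke price (Qd = 0): P = 307.
CS = ½(307 − 75)(232) = 26912.

Consumer surplus = 26912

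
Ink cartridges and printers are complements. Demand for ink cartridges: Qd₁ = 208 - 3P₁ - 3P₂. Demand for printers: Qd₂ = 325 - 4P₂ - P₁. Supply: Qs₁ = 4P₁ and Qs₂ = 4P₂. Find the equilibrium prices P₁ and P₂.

P₁ = 13, P₂ = 39

Market 1: 208 - 3P₁ - 3P₂ = 4P₁ → 7P₁ + 3P₂ = 208.
Market 2: 8P₂ + P₁ = 325.
Eliminating P₂: 8×(1) − 3×(2) gives 53P₁ = 689, so P₁ = 13.
Back-substitute into (2): P₂ = (325 − 1×13) / 8 = 39.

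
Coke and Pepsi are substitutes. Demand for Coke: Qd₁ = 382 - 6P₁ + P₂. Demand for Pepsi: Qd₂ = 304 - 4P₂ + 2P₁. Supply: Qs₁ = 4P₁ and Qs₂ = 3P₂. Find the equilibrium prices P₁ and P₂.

P₁ = 1489/34, P₂ = 951/17

Market 1: 382 - 6P₁ + P₂ = 4P₁ → 10P₁ - P₂ = 382.
Market 2: 7P₂ - 2P₁ = 304.
Eliminating P₂: 7×(1) + 1×(2) gives 68P₁ = 2978, so P₁ = 1489/34.
Back-substitute into (2): P₂ = (304 + 2×1489/34) / 7 = 951/17.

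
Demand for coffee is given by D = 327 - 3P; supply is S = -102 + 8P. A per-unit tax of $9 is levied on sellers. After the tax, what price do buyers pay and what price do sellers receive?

Buyers pay 501/11, sellers receive 402/11

Pre-tax equilibrium: P* = 39, Q* = 210.
Tax on sellers shifts supply to S = -102 + 8(P − 9) = -174 + 8P.
327 - 3P = -174 + 8P gives buyer price Pb = 501/11; sellers receive Ps = 501/11 − 9 = 402/11.
New quantity: Q = 327 − 3(501/11) = 2094/11.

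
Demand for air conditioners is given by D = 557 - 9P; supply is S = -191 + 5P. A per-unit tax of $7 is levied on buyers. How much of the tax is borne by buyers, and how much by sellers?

Buyers bear $2.5, sellers bear $4.5

Pre-tax equilibrium: P* = 374/7, Q* = 533/7.
Tax on buyers shifts demand to D = 557 − 9(P + 7) = 494 - 9P.
494 - 9P = -191 + 5P gives seller price Ps = 685/14; buyers pay Pb = 685/14 + 7 = 783/14.
New quantity: Q = 557 − 9(783/14) = 751/14.
Buyer burden = 783/14 − 374/7 = 2.5; seller burden = 374/7 − 685/14 = 4.5.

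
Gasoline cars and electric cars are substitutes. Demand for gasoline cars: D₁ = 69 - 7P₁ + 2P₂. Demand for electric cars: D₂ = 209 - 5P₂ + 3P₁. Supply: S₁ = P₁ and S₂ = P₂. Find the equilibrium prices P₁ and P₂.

P₁ = 416/21, P₂ = 1879/42

Market 1: 69 - 7P₁ + 2P₂ = P₁ → 8P₁ - 2P₂ = 69.
Market 2: 6P₂ - 3P₁ = 209.
Eliminating P₂: 6×(1) + 2×(2) gives 42P₁ = 832, so P₁ = 416/21.
Back-substitute into (2): P₂ = (209 + 3×416/21) / 6 = 1879/42.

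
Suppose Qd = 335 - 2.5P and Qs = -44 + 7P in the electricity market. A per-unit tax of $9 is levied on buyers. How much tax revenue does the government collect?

Pre-tax equilibrium: P* = 758/19, Q* = 4470/19.
Tax on buyers shifts demand to Qd = 335 − 2.5(P + 9) = 312.5 - 2.5P.
312.5 - 2.5P = -44 + 7P gives seller price Ps = 713/19; buyers pay Pb = 713/19 + 9 = 884/19.
New quantity: Q = 335 − 2.5(884/19) = 4155/19.
Revenue = 9 × 4155/19 = 37395/19.

Tax revenue = 37395/19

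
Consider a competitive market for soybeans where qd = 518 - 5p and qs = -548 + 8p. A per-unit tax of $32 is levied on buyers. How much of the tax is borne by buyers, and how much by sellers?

Pre-tax equilibrium: p* = 82, q* = 108.
Tax on buyers shifts demand to qd = 518 − 5(p + 32) = 358 - 5p.
358 - 5p = -548 + 8p gives seller price ps = 906/13; buyers pay pb = 906/13 + 32 = 1322/13.
New quantity: q = 518 − 5(1322/13) = 124/13.
Buyer burden = 1322/13 − 82 = 256/13; seller burden = 82 − 906/13 = 160/13.

Buyers bear 256/13, sellers bear 160/13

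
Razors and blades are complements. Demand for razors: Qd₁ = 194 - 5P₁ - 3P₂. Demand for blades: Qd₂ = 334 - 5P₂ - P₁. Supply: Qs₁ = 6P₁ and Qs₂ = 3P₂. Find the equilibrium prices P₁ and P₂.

P₁ = 110/17, P₂ = 696/17

Market 1: 194 - 5P₁ - 3P₂ = 6P₁ → 11P₁ + 3P₂ = 194.
Market 2: 8P₂ + P₁ = 334.
Eliminating P₂: 8×(1) − 3×(2) gives 85P₁ = 550, so P₁ = 110/17.
Back-substitute into (2): P₂ = (334 − 1×110/17) / 8 = 696/17.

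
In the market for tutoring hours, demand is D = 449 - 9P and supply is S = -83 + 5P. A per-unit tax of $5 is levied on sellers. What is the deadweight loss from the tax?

Pre-tax equilibrium: P* = 38, Q* = 107.
Tax on sellers shifts supply to S = -83 + 5(P − 5) = -108 + 5P.
449 - 9P = -108 + 5P gives buyer price Pb = 557/14; sellers receive Ps = 557/14 − 5 = 487/14.
New quantity: Q = 449 − 9(557/14) = 1273/14.
DWL = ½ × 5 × (107 − 1273/14) = 1125/28.

Deadweight loss = 1125/28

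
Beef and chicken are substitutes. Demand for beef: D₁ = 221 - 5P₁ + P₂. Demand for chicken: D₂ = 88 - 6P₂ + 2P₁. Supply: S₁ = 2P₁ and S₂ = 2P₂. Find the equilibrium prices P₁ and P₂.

Market 1: 221 - 5P₁ + P₂ = 2P₁ → 7P₁ - P₂ = 221.
Market 2: 8P₂ - 2P₁ = 88.
Eliminating P₂: 8×(1) + 1×(2) gives 54P₁ = 1856, so P₁ = 928/27.
Back-substitute into (2): P₂ = (88 + 2×928/27) / 8 = 529/27.

P₁ = 928/27, P₂ = 529/27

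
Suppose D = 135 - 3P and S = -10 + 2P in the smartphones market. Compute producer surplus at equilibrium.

Equilibrium: 135 - 3P = -10 + 2P gives P* = 29, Q* = 48.
Supply starts at P = 5 (where S = 0).
PS = ½(29 − 5)(48) = 576.

Producer surplus = 576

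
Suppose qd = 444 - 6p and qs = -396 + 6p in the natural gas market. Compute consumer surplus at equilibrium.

Equilibrium: 444 - 6p = -396 + 6p gives p* = 70, q* = 24.
Demand choke price (qd = 0): p = 74.
CS = ½(74 − 70)(24) = 48.

Consumer surplus = 48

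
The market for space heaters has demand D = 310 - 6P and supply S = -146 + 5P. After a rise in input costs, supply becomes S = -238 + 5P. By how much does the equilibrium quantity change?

ΔQ = -552/11

Original equilibrium: P* = 456/11, Q* = 674/11.
New equilibrium: 310 - 6P = -238 + 5P, so 548 = 11P and P' = 548/11; Q' = 310 − 6(548/11) = 122/11.
Change in quantity: 122/11 − 674/11 = -552/11.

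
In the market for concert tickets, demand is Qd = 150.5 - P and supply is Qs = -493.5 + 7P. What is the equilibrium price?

Set Qd = Qs: 150.5 - P = -493.5 + 7P.
644 = 8P, so P* = 80.5.
Q* = 150.5 − 1(80.5) = 70.

P* = 80.5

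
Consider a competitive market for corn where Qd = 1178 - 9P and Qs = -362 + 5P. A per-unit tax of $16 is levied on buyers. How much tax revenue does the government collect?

Pre-tax equilibrium: P* = 110, Q* = 188.
Tax on buyers shifts demand to Qd = 1178 − 9(P + 16) = 1034 - 9P.
1034 - 9P = -362 + 5P gives seller price Ps = 698/7; buyers pay Pb = 698/7 + 16 = 810/7.
New quantity: Q = 1178 − 9(810/7) = 956/7.
Revenue = 16 × 956/7 = 15296/7.

Tax revenue = 15296/7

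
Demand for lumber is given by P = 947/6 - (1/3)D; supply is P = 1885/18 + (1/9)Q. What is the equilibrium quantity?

Q* = 119.5

Set the two price expressions equal: 947/6 - (1/3)Q = 1885/18 + (1/9)Q.
478/9 = (4/9)Q, so Q* = 119.5.
P* = 947/6 − (1/3)(119.5) = 118.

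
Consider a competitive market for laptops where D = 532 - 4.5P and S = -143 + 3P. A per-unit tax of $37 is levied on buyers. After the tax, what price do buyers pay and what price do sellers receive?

Buyers pay $104.8, sellers receive $67.8

Pre-tax equilibrium: P* = 90, Q* = 127.
Tax on buyers shifts demand to D = 532 − 4.5(P + 37) = 365.5 - 4.5P.
365.5 - 4.5P = -143 + 3P gives seller price Ps = 67.8; buyers pay Pb = 67.8 + 37 = 104.8.
New quantity: Q = 532 − 4.5(104.8) = 60.4.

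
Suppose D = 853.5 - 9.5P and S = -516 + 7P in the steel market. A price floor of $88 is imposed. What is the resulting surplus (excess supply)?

Equilibrium price would be P* = 83, so the floor at 88 binds.
At P = 88: D = 17.5, S = 100.
Surplus = 100 − 17.5 = 82.5.

Surplus = 82.5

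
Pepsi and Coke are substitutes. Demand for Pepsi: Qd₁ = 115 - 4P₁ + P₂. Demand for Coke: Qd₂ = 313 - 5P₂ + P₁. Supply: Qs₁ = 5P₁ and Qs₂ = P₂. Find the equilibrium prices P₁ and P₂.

Market 1: 115 - 4P₁ + P₂ = 5P₁ → 9P₁ - P₂ = 115.
Market 2: 6P₂ - P₁ = 313.
Eliminating P₂: 6×(1) + 1×(2) gives 53P₁ = 1003, so P₁ = 1003/53.
Back-substitute into (2): P₂ = (313 + 1×1003/53) / 6 = 2932/53.

P₁ = 1003/53, P₂ = 2932/53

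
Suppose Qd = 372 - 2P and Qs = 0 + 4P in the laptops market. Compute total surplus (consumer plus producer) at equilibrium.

Total surplus = 23064

Equilibrium: 372 - 2P = 0 + 4P gives P* = 62, Q* = 248.
Demand choke price: P = 186; supply starts at P = 0.
CS = ½(186 − 62)(248) = 15376; PS = ½(62 − 0)(248) = 7688.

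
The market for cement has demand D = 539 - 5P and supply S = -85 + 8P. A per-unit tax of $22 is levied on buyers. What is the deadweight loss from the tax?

Pre-tax equilibrium: P* = 48, Q* = 299.
Tax on buyers shifts demand to D = 539 − 5(P + 22) = 429 - 5P.
429 - 5P = -85 + 8P gives seller price Ps = 514/13; buyers pay Pb = 514/13 + 22 = 800/13.
New quantity: Q = 539 − 5(800/13) = 3007/13.
DWL = ½ × 22 × (299 − 3007/13) = 9680/13.

Deadweight loss = 9680/13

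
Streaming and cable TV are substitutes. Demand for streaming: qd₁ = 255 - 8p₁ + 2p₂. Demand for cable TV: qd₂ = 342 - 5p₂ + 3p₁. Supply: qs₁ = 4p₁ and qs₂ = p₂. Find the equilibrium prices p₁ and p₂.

p₁ = 369/11, p₂ = 1623/22

Market 1: 255 - 8p₁ + 2p₂ = 4p₁ → 12p₁ - 2p₂ = 255.
Market 2: 6p₂ - 3p₁ = 342.
Eliminating p₂: 6×(1) + 2×(2) gives 66p₁ = 2214, so p₁ = 369/11.
Back-substitute into (2): p₂ = (342 + 3×369/11) / 6 = 1623/22.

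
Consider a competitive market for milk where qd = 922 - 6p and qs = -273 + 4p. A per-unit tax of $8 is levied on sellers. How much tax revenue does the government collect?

Tax revenue = 1486.4

Pre-tax equilibrium: p* = 119.5, q* = 205.
Tax on sellers shifts supply to qs = -273 + 4(p − 8) = -305 + 4p.
922 - 6p = -305 + 4p gives buyer price pb = 122.7; sellers receive ps = 122.7 − 8 = 114.7.
New quantity: q = 922 − 6(122.7) = 185.8.
Revenue = 8 × 185.8 = 1486.4.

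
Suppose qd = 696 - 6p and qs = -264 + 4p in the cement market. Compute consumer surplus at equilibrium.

Consumer surplus = 1200

Equilibrium: 696 - 6p = -264 + 4p gives p* = 96, q* = 120.
Demand choke price (qd = 0): p = 116.
CS = ½(116 − 96)(120) = 1200.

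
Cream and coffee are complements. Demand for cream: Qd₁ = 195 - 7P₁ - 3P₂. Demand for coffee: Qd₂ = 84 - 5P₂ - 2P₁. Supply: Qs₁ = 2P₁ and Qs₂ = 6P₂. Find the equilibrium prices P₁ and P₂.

P₁ = 631/31, P₂ = 122/31

Market 1: 195 - 7P₁ - 3P₂ = 2P₁ → 9P₁ + 3P₂ = 195.
Market 2: 11P₂ + 2P₁ = 84.
Eliminating P₂: 11×(1) − 3×(2) gives 93P₁ = 1893, so P₁ = 631/31.
Back-substitute into (2): P₂ = (84 − 2×631/31) / 11 = 122/31.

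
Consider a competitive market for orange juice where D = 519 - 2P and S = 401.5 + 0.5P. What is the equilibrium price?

P* = 47

Set D = S: 519 - 2P = 401.5 + 0.5P.
117.5 = 2.5P, so P* = 47.
Q* = 519 − 2(47) = 425.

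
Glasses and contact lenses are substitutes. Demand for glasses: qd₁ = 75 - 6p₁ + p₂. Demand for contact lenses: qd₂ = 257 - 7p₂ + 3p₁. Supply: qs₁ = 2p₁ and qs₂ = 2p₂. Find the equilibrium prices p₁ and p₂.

Market 1: 75 - 6p₁ + p₂ = 2p₁ → 8p₁ - p₂ = 75.
Market 2: 9p₂ - 3p₁ = 257.
Eliminating p₂: 9×(1) + 1×(2) gives 69p₁ = 932, so p₁ = 932/69.
Back-substitute into (2): p₂ = (257 + 3×932/69) / 9 = 2281/69.

p₁ = 932/69, p₂ = 2281/69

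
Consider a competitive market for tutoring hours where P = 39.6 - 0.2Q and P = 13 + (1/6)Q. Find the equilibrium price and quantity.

P* = 276/11, Q* = 798/11

Set the two price expressions equal: 39.6 - 0.2Q = 13 + (1/6)Q.
26.6 = (11/30)Q, so Q* = 798/11.
P* = 39.6 − (0.2)(798/11) = 276/11.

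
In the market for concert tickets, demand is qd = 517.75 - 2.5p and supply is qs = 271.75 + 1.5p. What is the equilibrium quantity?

Set qd = qs: 517.75 - 2.5p = 271.75 + 1.5p.
246 = 4p, so p* = 61.5.
q* = 517.75 − 2.5(61.5) = 364.

q* = 364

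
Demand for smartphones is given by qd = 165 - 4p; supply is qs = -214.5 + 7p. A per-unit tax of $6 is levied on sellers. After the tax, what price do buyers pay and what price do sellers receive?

Buyers pay 843/22, sellers receive 711/22

Pre-tax equilibrium: p* = 34.5, q* = 27.
Tax on sellers shifts supply to qs = -214.5 + 7(p − 6) = -256.5 + 7p.
165 - 4p = -256.5 + 7p gives buyer price pb = 843/22; sellers receive ps = 843/22 − 6 = 711/22.
New quantity: q = 165 − 4(843/22) = 129/11.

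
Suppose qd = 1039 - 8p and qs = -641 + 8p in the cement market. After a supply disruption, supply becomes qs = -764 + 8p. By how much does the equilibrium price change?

Δp = 7.6875

Original equilibrium: p* = 105, q* = 199.
New equilibrium: 1039 - 8p = -764 + 8p, so 1803 = 16p and p' = 112.6875; q' = 1039 − 8(112.6875) = 137.5.
Change in price: 112.6875 − 105 = 7.6875.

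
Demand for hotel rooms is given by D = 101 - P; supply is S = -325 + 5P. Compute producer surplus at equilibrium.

Equilibrium: 101 - P = -325 + 5P gives P* = 71, Q* = 30.
Supply starts at P = 65 (where S = 0).
PS = ½(71 − 65)(30) = 90.

Producer surplus = 90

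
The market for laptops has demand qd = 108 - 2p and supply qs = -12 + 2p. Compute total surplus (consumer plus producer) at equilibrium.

Equilibrium: 108 - 2p = -12 + 2p gives p* = 30, q* = 48.
Demand choke price: p = 54; supply starts at p = 6.
CS = ½(54 − 30)(48) = 576; PS = ½(30 − 6)(48) = 576.

Total surplus = 1152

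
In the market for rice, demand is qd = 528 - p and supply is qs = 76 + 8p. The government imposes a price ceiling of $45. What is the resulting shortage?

Shortage = 47

Equilibrium price would be p* = 452/9, so the ceiling at 45 binds.
At p = 45: qd = 528 − 1(45) = 483, qs = 76 + 8(45) = 436.
Shortage = 483 − 436 = 47.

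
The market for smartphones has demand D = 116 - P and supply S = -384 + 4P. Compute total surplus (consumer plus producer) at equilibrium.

Equilibrium: 116 - P = -384 + 4P gives P* = 100, Q* = 16.
Demand choke price: P = 116; supply starts at P = 96.
CS = ½(116 − 100)(16) = 128; PS = ½(100 − 96)(16) = 32.

Total surplus = 160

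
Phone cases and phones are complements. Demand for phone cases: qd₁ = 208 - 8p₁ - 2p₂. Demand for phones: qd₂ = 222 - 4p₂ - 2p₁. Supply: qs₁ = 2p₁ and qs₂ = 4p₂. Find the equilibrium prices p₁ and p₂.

Market 1: 208 - 8p₁ - 2p₂ = 2p₁ → 10p₁ + 2p₂ = 208.
Market 2: 8p₂ + 2p₁ = 222.
Eliminating p₂: 8×(1) − 2×(2) gives 76p₁ = 1220, so p₁ = 305/19.
Back-substitute into (2): p₂ = (222 − 2×305/19) / 8 = 451/19.

p₁ = 305/19, p₂ = 451/19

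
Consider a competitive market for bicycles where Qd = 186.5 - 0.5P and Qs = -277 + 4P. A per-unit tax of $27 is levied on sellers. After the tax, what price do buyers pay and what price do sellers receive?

Buyers pay $127, sellers receive $100

Pre-tax equilibrium: P* = 103, Q* = 135.
Tax on sellers shifts supply to Qs = -277 + 4(P − 27) = -385 + 4P.
186.5 - 0.5P = -385 + 4P gives buyer price Pb = 127; sellers receive Ps = 127 − 27 = 100.
New quantity: Q = 186.5 − 0.5(127) = 123.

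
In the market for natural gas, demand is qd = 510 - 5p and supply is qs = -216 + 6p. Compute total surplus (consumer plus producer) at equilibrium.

Total surplus = 5940

Equilibrium: 510 - 5p = -216 + 6p gives p* = 66, q* = 180.
Demand choke price: p = 102; supply starts at p = 36.
CS = ½(102 − 66)(180) = 3240; PS = ½(66 − 36)(180) = 2700.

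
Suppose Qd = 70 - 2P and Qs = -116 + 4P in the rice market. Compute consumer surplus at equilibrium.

Equilibrium: 70 - 2P = -116 + 4P gives P* = 31, Q* = 8.
Demand choke price (Qd = 0): P = 35.
CS = ½(35 − 31)(8) = 16.

Consumer surplus = 16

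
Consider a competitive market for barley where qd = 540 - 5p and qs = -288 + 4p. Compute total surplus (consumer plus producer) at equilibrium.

Total surplus = 1440

Equilibrium: 540 - 5p = -288 + 4p gives p* = 92, q* = 80.
Demand choke price: p = 108; supply starts at p = 72.
CS = ½(108 − 92)(80) = 640; PS = ½(92 − 72)(80) = 800.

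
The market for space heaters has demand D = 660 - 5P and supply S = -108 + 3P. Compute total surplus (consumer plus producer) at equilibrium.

Equilibrium: 660 - 5P = -108 + 3P gives P* = 96, Q* = 180.
Demand choke price: P = 132; supply starts at P = 36.
CS = ½(132 − 96)(180) = 3240; PS = ½(96 − 36)(180) = 5400.

Total surplus = 8640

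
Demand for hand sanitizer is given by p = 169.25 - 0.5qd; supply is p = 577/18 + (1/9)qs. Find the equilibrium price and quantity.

Set the two price expressions equal: 169.25 - 0.5q = 577/18 + (1/9)q.
4939/36 = (11/18)q, so q* = 224.5.
p* = 169.25 − (0.5)(224.5) = 57.

p* = 57, q* = 224.5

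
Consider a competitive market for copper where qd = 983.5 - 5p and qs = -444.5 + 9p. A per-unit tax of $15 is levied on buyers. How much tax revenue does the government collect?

Pre-tax equilibrium: p* = 102, q* = 473.5.
Tax on buyers shifts demand to qd = 983.5 − 5(p + 15) = 908.5 - 5p.
908.5 - 5p = -444.5 + 9p gives seller price ps = 1353/14; buyers pay pb = 1353/14 + 15 = 1563/14.
New quantity: q = 983.5 − 5(1563/14) = 2977/7.
Revenue = 15 × 2977/7 = 44655/7.

Tax revenue = 44655/7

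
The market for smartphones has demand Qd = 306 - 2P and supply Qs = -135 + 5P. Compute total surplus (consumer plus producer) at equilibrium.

Equilibrium: 306 - 2P = -135 + 5P gives P* = 63, Q* = 180.
Demand choke price: P = 153; supply starts at P = 27.
CS = ½(153 − 63)(180) = 8100; PS = ½(63 − 27)(180) = 3240.

Total surplus = 11340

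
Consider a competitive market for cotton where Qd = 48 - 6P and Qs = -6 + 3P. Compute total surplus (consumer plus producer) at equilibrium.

Total surplus = 36

Equilibrium: 48 - 6P = -6 + 3P gives P* = 6, Q* = 12.
Demand choke price: P = 8; supply starts at P = 2.
CS = ½(8 − 6)(12) = 12; PS = ½(6 − 2)(12) = 24.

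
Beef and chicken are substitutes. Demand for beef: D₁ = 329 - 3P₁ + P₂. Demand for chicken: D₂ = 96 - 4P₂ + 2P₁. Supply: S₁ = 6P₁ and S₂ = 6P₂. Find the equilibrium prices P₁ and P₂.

Market 1: 329 - 3P₁ + P₂ = 6P₁ → 9P₁ - P₂ = 329.
Market 2: 10P₂ - 2P₁ = 96.
Eliminating P₂: 10×(1) + 1×(2) gives 88P₁ = 3386, so P₁ = 1693/44.
Back-substitute into (2): P₂ = (96 + 2×1693/44) / 10 = 761/44.

P₁ = 1693/44, P₂ = 761/44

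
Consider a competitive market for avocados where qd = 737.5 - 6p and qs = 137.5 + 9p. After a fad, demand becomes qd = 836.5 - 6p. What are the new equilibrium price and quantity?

p' = 46.6, q' = 556.9

Original equilibrium: p* = 40, q* = 497.5.
New equilibrium: 836.5 - 6p = 137.5 + 9p, so 699 = 15p and p' = 46.6; q' = 836.5 − 6(46.6) = 556.9.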